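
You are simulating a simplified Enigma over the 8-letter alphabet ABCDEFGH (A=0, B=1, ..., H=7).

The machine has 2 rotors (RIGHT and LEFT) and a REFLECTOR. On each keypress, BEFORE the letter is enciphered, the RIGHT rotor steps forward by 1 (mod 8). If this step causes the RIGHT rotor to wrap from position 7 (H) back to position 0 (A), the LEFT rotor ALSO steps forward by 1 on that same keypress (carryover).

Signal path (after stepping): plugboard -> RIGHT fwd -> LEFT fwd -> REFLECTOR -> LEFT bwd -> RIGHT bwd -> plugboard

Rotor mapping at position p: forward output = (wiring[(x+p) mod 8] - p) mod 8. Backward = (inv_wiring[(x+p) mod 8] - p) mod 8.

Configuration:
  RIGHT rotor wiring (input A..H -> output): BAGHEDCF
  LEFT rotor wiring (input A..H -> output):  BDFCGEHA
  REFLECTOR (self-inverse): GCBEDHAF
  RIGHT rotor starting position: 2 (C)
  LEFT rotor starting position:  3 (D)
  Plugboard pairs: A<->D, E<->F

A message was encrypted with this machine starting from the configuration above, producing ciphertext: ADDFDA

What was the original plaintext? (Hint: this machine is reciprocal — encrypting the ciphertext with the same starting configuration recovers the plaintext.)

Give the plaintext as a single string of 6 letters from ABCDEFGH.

Char 1 ('A'): step: R->3, L=3; A->plug->D->R->H->L->C->refl->B->L'->C->R'->E->plug->F
Char 2 ('D'): step: R->4, L=3; D->plug->A->R->A->L->H->refl->F->L'->E->R'->F->plug->E
Char 3 ('D'): step: R->5, L=3; D->plug->A->R->G->L->A->refl->G->L'->F->R'->B->plug->B
Char 4 ('F'): step: R->6, L=3; F->plug->E->R->A->L->H->refl->F->L'->E->R'->A->plug->D
Char 5 ('D'): step: R->7, L=3; D->plug->A->R->G->L->A->refl->G->L'->F->R'->F->plug->E
Char 6 ('A'): step: R->0, L->4 (L advanced); A->plug->D->R->H->L->G->refl->A->L'->B->R'->A->plug->D

Answer: FEBDED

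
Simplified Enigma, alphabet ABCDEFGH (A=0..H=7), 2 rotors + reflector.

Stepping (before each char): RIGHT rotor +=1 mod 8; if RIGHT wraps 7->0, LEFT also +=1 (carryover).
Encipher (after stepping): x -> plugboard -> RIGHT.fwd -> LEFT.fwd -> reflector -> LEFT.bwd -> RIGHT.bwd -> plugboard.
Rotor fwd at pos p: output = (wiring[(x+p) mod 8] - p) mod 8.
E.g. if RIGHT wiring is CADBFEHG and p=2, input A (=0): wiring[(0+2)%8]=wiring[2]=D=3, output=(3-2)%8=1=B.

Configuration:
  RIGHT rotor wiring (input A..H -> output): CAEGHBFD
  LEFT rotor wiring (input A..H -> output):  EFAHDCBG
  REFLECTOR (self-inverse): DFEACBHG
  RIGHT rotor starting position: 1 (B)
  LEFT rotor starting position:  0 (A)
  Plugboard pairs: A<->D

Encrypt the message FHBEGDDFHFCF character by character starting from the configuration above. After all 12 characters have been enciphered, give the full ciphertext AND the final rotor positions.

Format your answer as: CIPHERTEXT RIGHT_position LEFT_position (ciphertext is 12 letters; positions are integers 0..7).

Answer: HCGFEGFABGHA 5 1

Derivation:
Char 1 ('F'): step: R->2, L=0; F->plug->F->R->B->L->F->refl->B->L'->G->R'->H->plug->H
Char 2 ('H'): step: R->3, L=0; H->plug->H->R->B->L->F->refl->B->L'->G->R'->C->plug->C
Char 3 ('B'): step: R->4, L=0; B->plug->B->R->F->L->C->refl->E->L'->A->R'->G->plug->G
Char 4 ('E'): step: R->5, L=0; E->plug->E->R->D->L->H->refl->G->L'->H->R'->F->plug->F
Char 5 ('G'): step: R->6, L=0; G->plug->G->R->B->L->F->refl->B->L'->G->R'->E->plug->E
Char 6 ('D'): step: R->7, L=0; D->plug->A->R->E->L->D->refl->A->L'->C->R'->G->plug->G
Char 7 ('D'): step: R->0, L->1 (L advanced); D->plug->A->R->C->L->G->refl->H->L'->B->R'->F->plug->F
Char 8 ('F'): step: R->1, L=1; F->plug->F->R->E->L->B->refl->F->L'->G->R'->D->plug->A
Char 9 ('H'): step: R->2, L=1; H->plug->H->R->G->L->F->refl->B->L'->E->R'->B->plug->B
Char 10 ('F'): step: R->3, L=1; F->plug->F->R->H->L->D->refl->A->L'->F->R'->G->plug->G
Char 11 ('C'): step: R->4, L=1; C->plug->C->R->B->L->H->refl->G->L'->C->R'->H->plug->H
Char 12 ('F'): step: R->5, L=1; F->plug->F->R->H->L->D->refl->A->L'->F->R'->D->plug->A
Final: ciphertext=HCGFEGFABGHA, RIGHT=5, LEFT=1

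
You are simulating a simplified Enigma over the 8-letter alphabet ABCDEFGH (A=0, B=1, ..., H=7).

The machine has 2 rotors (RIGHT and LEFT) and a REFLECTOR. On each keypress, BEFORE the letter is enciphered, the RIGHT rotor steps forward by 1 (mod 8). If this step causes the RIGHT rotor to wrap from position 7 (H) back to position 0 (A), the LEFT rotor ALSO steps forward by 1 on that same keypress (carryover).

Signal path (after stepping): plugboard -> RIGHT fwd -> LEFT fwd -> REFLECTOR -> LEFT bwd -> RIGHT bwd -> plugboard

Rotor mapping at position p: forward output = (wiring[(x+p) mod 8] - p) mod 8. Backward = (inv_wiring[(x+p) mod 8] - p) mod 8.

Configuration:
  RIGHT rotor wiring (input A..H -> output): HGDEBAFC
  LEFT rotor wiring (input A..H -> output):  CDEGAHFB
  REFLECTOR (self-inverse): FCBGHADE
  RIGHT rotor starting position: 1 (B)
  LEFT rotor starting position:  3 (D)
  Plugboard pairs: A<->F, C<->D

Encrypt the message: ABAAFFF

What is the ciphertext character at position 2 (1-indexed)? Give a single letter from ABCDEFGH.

Char 1 ('A'): step: R->2, L=3; A->plug->F->R->A->L->D->refl->G->L'->E->R'->H->plug->H
Char 2 ('B'): step: R->3, L=3; B->plug->B->R->G->L->A->refl->F->L'->B->R'->A->plug->F

F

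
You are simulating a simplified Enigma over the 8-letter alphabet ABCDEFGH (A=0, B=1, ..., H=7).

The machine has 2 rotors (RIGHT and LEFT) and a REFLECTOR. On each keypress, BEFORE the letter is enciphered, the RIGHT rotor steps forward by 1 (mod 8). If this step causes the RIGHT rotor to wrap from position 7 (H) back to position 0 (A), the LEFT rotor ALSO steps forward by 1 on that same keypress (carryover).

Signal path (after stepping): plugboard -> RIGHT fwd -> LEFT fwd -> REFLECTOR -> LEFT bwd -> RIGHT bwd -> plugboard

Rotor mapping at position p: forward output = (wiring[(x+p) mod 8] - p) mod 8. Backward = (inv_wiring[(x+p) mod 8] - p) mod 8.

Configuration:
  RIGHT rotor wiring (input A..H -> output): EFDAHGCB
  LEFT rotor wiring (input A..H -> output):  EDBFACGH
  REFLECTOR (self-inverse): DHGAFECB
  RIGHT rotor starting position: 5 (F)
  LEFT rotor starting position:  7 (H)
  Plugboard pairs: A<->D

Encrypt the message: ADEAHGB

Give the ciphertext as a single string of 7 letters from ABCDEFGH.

Char 1 ('A'): step: R->6, L=7; A->plug->D->R->H->L->H->refl->B->L'->F->R'->E->plug->E
Char 2 ('D'): step: R->7, L=7; D->plug->A->R->C->L->E->refl->F->L'->B->R'->E->plug->E
Char 3 ('E'): step: R->0, L->0 (L advanced); E->plug->E->R->H->L->H->refl->B->L'->C->R'->G->plug->G
Char 4 ('A'): step: R->1, L=0; A->plug->D->R->G->L->G->refl->C->L'->F->R'->E->plug->E
Char 5 ('H'): step: R->2, L=0; H->plug->H->R->D->L->F->refl->E->L'->A->R'->E->plug->E
Char 6 ('G'): step: R->3, L=0; G->plug->G->R->C->L->B->refl->H->L'->H->R'->D->plug->A
Char 7 ('B'): step: R->4, L=0; B->plug->B->R->C->L->B->refl->H->L'->H->R'->G->plug->G

Answer: EEGEEAG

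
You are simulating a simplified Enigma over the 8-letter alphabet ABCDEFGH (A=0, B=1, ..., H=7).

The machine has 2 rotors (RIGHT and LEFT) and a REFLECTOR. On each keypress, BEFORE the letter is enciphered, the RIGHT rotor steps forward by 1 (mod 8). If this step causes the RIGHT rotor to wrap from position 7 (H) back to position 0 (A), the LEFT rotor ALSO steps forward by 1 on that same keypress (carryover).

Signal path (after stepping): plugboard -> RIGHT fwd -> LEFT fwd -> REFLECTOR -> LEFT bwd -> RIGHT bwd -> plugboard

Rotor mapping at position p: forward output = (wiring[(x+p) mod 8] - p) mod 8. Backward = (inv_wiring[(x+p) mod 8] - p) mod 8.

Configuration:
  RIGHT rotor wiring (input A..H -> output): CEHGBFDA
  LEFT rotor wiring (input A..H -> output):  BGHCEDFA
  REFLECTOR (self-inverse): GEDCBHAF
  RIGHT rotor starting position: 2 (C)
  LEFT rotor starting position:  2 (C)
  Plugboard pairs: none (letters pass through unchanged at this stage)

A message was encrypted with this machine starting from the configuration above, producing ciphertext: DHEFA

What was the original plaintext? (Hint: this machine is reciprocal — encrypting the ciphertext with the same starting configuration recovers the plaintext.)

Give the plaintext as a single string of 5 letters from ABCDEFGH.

Answer: BDCDC

Derivation:
Char 1 ('D'): step: R->3, L=2; D->plug->D->R->A->L->F->refl->H->L'->G->R'->B->plug->B
Char 2 ('H'): step: R->4, L=2; H->plug->H->R->C->L->C->refl->D->L'->E->R'->D->plug->D
Char 3 ('E'): step: R->5, L=2; E->plug->E->R->H->L->E->refl->B->L'->D->R'->C->plug->C
Char 4 ('F'): step: R->6, L=2; F->plug->F->R->A->L->F->refl->H->L'->G->R'->D->plug->D
Char 5 ('A'): step: R->7, L=2; A->plug->A->R->B->L->A->refl->G->L'->F->R'->C->plug->C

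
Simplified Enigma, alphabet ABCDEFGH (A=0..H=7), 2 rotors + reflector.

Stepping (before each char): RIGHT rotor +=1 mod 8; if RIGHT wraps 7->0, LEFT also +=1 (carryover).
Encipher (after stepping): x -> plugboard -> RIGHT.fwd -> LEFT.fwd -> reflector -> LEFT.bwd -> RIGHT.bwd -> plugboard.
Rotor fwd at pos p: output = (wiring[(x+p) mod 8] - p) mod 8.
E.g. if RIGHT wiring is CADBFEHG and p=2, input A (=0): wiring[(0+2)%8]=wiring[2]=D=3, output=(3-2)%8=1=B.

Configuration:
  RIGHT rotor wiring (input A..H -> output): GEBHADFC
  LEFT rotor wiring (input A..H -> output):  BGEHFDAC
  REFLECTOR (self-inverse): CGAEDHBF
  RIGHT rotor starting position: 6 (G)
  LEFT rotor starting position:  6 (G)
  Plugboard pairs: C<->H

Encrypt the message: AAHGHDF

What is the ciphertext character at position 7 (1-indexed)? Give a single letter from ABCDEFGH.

Char 1 ('A'): step: R->7, L=6; A->plug->A->R->D->L->A->refl->C->L'->A->R'->E->plug->E
Char 2 ('A'): step: R->0, L->7 (L advanced); A->plug->A->R->G->L->E->refl->D->L'->A->R'->E->plug->E
Char 3 ('H'): step: R->1, L=7; H->plug->C->R->G->L->E->refl->D->L'->A->R'->B->plug->B
Char 4 ('G'): step: R->2, L=7; G->plug->G->R->E->L->A->refl->C->L'->B->R'->D->plug->D
Char 5 ('H'): step: R->3, L=7; H->plug->C->R->A->L->D->refl->E->L'->G->R'->H->plug->C
Char 6 ('D'): step: R->4, L=7; D->plug->D->R->G->L->E->refl->D->L'->A->R'->F->plug->F
Char 7 ('F'): step: R->5, L=7; F->plug->F->R->E->L->A->refl->C->L'->B->R'->D->plug->D

D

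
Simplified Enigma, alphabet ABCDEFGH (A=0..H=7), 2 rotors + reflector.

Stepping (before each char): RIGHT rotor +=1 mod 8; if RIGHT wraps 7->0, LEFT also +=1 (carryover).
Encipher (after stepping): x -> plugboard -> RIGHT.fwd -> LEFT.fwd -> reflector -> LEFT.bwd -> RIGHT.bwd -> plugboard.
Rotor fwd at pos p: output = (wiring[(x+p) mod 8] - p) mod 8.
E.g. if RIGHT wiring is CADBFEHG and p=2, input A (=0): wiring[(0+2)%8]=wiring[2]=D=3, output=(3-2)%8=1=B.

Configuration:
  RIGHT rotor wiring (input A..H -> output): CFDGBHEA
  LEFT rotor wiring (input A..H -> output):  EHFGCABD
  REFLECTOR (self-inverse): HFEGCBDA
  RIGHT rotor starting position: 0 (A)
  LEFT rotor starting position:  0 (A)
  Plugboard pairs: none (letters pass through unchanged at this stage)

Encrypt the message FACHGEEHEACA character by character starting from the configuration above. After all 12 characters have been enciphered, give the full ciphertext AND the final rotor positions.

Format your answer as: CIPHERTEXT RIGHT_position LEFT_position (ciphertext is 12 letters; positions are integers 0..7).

Char 1 ('F'): step: R->1, L=0; F->plug->F->R->D->L->G->refl->D->L'->H->R'->G->plug->G
Char 2 ('A'): step: R->2, L=0; A->plug->A->R->B->L->H->refl->A->L'->F->R'->D->plug->D
Char 3 ('C'): step: R->3, L=0; C->plug->C->R->E->L->C->refl->E->L'->A->R'->H->plug->H
Char 4 ('H'): step: R->4, L=0; H->plug->H->R->C->L->F->refl->B->L'->G->R'->E->plug->E
Char 5 ('G'): step: R->5, L=0; G->plug->G->R->B->L->H->refl->A->L'->F->R'->D->plug->D
Char 6 ('E'): step: R->6, L=0; E->plug->E->R->F->L->A->refl->H->L'->B->R'->H->plug->H
Char 7 ('E'): step: R->7, L=0; E->plug->E->R->H->L->D->refl->G->L'->D->R'->B->plug->B
Char 8 ('H'): step: R->0, L->1 (L advanced); H->plug->H->R->A->L->G->refl->D->L'->H->R'->F->plug->F
Char 9 ('E'): step: R->1, L=1; E->plug->E->R->G->L->C->refl->E->L'->B->R'->H->plug->H
Char 10 ('A'): step: R->2, L=1; A->plug->A->R->B->L->E->refl->C->L'->G->R'->F->plug->F
Char 11 ('C'): step: R->3, L=1; C->plug->C->R->E->L->H->refl->A->L'->F->R'->E->plug->E
Char 12 ('A'): step: R->4, L=1; A->plug->A->R->F->L->A->refl->H->L'->E->R'->D->plug->D
Final: ciphertext=GDHEDHBFHFED, RIGHT=4, LEFT=1

Answer: GDHEDHBFHFED 4 1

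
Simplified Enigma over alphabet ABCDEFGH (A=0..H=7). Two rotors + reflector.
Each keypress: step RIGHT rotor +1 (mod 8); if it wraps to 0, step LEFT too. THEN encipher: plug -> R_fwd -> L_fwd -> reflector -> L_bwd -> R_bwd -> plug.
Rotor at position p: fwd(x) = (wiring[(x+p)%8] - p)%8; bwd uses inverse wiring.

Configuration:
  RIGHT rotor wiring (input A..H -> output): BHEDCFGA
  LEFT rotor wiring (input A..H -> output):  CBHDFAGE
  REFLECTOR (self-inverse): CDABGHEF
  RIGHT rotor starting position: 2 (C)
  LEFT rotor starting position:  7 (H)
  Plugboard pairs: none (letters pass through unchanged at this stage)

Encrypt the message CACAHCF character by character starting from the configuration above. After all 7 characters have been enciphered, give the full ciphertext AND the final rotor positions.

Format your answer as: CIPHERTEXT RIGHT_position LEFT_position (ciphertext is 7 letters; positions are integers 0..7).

Answer: DBEHCEH 1 0

Derivation:
Char 1 ('C'): step: R->3, L=7; C->plug->C->R->C->L->C->refl->A->L'->D->R'->D->plug->D
Char 2 ('A'): step: R->4, L=7; A->plug->A->R->G->L->B->refl->D->L'->B->R'->B->plug->B
Char 3 ('C'): step: R->5, L=7; C->plug->C->R->D->L->A->refl->C->L'->C->R'->E->plug->E
Char 4 ('A'): step: R->6, L=7; A->plug->A->R->A->L->F->refl->H->L'->H->R'->H->plug->H
Char 5 ('H'): step: R->7, L=7; H->plug->H->R->H->L->H->refl->F->L'->A->R'->C->plug->C
Char 6 ('C'): step: R->0, L->0 (L advanced); C->plug->C->R->E->L->F->refl->H->L'->C->R'->E->plug->E
Char 7 ('F'): step: R->1, L=0; F->plug->F->R->F->L->A->refl->C->L'->A->R'->H->plug->H
Final: ciphertext=DBEHCEH, RIGHT=1, LEFT=0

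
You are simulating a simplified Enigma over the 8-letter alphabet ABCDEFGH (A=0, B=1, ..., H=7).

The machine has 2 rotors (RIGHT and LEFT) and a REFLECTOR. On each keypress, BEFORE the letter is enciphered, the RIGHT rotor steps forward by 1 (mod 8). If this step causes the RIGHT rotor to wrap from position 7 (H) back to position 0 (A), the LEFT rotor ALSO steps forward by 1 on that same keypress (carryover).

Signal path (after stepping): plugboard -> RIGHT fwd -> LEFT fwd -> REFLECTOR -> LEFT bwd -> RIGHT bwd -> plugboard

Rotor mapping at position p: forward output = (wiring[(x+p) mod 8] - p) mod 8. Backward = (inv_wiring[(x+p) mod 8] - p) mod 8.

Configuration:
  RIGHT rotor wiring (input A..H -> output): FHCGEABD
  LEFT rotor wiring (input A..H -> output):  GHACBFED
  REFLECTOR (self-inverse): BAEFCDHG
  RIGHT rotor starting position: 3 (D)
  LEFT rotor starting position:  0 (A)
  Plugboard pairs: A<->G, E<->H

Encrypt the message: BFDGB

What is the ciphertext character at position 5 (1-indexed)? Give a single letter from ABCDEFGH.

Char 1 ('B'): step: R->4, L=0; B->plug->B->R->E->L->B->refl->A->L'->C->R'->H->plug->E
Char 2 ('F'): step: R->5, L=0; F->plug->F->R->F->L->F->refl->D->L'->H->R'->H->plug->E
Char 3 ('D'): step: R->6, L=0; D->plug->D->R->B->L->H->refl->G->L'->A->R'->F->plug->F
Char 4 ('G'): step: R->7, L=0; G->plug->A->R->E->L->B->refl->A->L'->C->R'->H->plug->E
Char 5 ('B'): step: R->0, L->1 (L advanced); B->plug->B->R->H->L->F->refl->D->L'->F->R'->A->plug->G

G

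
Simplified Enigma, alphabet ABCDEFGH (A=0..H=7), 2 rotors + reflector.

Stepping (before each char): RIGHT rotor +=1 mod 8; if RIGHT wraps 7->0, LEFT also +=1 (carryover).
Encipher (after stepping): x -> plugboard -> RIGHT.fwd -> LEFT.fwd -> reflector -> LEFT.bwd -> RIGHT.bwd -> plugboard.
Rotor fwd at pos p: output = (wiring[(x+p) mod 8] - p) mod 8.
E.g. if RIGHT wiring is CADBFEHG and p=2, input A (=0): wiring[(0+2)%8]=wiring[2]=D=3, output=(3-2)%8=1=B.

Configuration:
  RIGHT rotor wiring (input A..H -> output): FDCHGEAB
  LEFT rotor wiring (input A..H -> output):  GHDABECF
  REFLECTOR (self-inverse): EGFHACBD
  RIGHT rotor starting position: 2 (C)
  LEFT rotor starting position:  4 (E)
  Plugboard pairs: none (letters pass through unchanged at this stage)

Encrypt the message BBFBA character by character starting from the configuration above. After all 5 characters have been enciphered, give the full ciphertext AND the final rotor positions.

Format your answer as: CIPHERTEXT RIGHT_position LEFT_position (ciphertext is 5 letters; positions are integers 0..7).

Char 1 ('B'): step: R->3, L=4; B->plug->B->R->D->L->B->refl->G->L'->C->R'->F->plug->F
Char 2 ('B'): step: R->4, L=4; B->plug->B->R->A->L->F->refl->C->L'->E->R'->C->plug->C
Char 3 ('F'): step: R->5, L=4; F->plug->F->R->F->L->D->refl->H->L'->G->R'->E->plug->E
Char 4 ('B'): step: R->6, L=4; B->plug->B->R->D->L->B->refl->G->L'->C->R'->A->plug->A
Char 5 ('A'): step: R->7, L=4; A->plug->A->R->C->L->G->refl->B->L'->D->R'->D->plug->D
Final: ciphertext=FCEAD, RIGHT=7, LEFT=4

Answer: FCEAD 7 4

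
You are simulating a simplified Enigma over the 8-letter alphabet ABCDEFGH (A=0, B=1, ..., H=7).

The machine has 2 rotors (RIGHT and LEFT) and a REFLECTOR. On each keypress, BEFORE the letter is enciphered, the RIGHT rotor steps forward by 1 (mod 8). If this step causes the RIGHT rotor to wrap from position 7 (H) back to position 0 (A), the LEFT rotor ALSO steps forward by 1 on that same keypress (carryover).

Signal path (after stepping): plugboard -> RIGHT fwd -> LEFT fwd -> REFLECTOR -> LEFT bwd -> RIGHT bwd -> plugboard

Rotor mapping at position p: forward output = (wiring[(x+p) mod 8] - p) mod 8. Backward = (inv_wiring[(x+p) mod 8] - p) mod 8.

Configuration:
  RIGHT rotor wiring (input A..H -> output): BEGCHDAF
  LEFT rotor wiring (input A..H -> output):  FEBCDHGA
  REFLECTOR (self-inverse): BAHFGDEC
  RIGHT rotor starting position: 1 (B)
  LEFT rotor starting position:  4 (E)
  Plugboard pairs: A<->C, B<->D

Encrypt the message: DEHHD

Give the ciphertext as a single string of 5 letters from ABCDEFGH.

Char 1 ('D'): step: R->2, L=4; D->plug->B->R->A->L->H->refl->C->L'->C->R'->H->plug->H
Char 2 ('E'): step: R->3, L=4; E->plug->E->R->C->L->C->refl->H->L'->A->R'->C->plug->A
Char 3 ('H'): step: R->4, L=4; H->plug->H->R->G->L->F->refl->D->L'->B->R'->D->plug->B
Char 4 ('H'): step: R->5, L=4; H->plug->H->R->C->L->C->refl->H->L'->A->R'->C->plug->A
Char 5 ('D'): step: R->6, L=4; D->plug->B->R->H->L->G->refl->E->L'->D->R'->C->plug->A

Answer: HABAA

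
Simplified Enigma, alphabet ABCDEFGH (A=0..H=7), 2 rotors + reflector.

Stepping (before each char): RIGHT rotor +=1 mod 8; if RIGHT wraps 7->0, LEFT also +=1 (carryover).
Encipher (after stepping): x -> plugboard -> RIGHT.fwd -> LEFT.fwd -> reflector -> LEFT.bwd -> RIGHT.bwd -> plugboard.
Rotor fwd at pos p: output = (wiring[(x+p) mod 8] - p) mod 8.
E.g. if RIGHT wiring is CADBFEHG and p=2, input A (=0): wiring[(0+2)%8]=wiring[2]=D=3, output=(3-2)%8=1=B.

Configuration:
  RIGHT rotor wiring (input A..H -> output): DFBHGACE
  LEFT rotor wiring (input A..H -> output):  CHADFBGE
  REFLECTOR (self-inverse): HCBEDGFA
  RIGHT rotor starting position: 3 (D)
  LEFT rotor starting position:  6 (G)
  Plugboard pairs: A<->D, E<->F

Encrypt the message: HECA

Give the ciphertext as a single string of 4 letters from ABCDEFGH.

Answer: BDEE

Derivation:
Char 1 ('H'): step: R->4, L=6; H->plug->H->R->D->L->B->refl->C->L'->E->R'->B->plug->B
Char 2 ('E'): step: R->5, L=6; E->plug->F->R->E->L->C->refl->B->L'->D->R'->A->plug->D
Char 3 ('C'): step: R->6, L=6; C->plug->C->R->F->L->F->refl->G->L'->B->R'->F->plug->E
Char 4 ('A'): step: R->7, L=6; A->plug->D->R->C->L->E->refl->D->L'->H->R'->F->plug->E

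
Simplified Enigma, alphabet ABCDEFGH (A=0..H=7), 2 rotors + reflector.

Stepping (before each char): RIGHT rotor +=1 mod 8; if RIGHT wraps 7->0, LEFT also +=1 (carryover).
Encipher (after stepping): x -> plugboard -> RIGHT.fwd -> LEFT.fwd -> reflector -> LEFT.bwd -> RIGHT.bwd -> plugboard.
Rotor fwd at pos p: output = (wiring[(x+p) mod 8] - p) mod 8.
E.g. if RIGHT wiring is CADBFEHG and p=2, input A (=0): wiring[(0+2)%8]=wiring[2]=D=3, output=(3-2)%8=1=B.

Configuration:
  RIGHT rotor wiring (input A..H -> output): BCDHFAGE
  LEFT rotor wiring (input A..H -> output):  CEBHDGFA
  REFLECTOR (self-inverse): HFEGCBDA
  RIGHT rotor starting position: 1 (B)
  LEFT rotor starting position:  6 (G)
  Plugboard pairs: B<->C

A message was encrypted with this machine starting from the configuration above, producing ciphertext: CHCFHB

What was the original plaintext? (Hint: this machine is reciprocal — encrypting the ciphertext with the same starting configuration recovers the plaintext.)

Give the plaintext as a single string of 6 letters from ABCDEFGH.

Answer: DGHEFD

Derivation:
Char 1 ('C'): step: R->2, L=6; C->plug->B->R->F->L->B->refl->F->L'->G->R'->D->plug->D
Char 2 ('H'): step: R->3, L=6; H->plug->H->R->A->L->H->refl->A->L'->H->R'->G->plug->G
Char 3 ('C'): step: R->4, L=6; C->plug->B->R->E->L->D->refl->G->L'->D->R'->H->plug->H
Char 4 ('F'): step: R->5, L=6; F->plug->F->R->G->L->F->refl->B->L'->F->R'->E->plug->E
Char 5 ('H'): step: R->6, L=6; H->plug->H->R->C->L->E->refl->C->L'->B->R'->F->plug->F
Char 6 ('B'): step: R->7, L=6; B->plug->C->R->D->L->G->refl->D->L'->E->R'->D->plug->D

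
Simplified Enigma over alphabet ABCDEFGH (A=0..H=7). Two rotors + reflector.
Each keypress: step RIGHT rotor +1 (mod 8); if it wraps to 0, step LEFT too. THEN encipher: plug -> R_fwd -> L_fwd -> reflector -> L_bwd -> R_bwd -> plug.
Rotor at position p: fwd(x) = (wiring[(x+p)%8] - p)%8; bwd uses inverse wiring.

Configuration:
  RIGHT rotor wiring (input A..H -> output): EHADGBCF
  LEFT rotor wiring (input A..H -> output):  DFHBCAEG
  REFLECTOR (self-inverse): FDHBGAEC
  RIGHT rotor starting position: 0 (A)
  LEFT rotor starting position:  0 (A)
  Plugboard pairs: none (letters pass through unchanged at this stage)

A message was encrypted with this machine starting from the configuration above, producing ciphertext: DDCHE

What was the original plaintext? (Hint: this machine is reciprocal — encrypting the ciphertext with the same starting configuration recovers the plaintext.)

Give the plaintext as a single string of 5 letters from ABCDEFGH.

Char 1 ('D'): step: R->1, L=0; D->plug->D->R->F->L->A->refl->F->L'->B->R'->F->plug->F
Char 2 ('D'): step: R->2, L=0; D->plug->D->R->H->L->G->refl->E->L'->G->R'->A->plug->A
Char 3 ('C'): step: R->3, L=0; C->plug->C->R->G->L->E->refl->G->L'->H->R'->D->plug->D
Char 4 ('H'): step: R->4, L=0; H->plug->H->R->H->L->G->refl->E->L'->G->R'->C->plug->C
Char 5 ('E'): step: R->5, L=0; E->plug->E->R->C->L->H->refl->C->L'->E->R'->A->plug->A

Answer: FADCA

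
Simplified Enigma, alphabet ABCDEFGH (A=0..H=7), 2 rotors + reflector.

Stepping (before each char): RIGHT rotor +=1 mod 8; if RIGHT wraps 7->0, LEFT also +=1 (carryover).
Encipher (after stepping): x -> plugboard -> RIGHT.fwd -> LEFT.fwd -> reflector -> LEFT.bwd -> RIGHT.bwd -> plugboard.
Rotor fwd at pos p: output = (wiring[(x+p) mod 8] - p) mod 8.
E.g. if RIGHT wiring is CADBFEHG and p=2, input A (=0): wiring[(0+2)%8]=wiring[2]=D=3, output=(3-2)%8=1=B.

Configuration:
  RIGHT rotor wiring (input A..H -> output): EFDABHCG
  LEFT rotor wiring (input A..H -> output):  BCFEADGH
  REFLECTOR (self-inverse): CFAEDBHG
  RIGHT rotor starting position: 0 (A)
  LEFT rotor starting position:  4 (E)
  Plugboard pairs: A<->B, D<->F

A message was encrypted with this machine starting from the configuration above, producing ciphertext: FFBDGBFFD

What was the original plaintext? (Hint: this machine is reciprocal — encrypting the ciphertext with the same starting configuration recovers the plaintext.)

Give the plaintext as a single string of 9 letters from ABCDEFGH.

Answer: HBDBECCHB

Derivation:
Char 1 ('F'): step: R->1, L=4; F->plug->D->R->A->L->E->refl->D->L'->D->R'->H->plug->H
Char 2 ('F'): step: R->2, L=4; F->plug->D->R->F->L->G->refl->H->L'->B->R'->A->plug->B
Char 3 ('B'): step: R->3, L=4; B->plug->A->R->F->L->G->refl->H->L'->B->R'->F->plug->D
Char 4 ('D'): step: R->4, L=4; D->plug->F->R->B->L->H->refl->G->L'->F->R'->A->plug->B
Char 5 ('G'): step: R->5, L=4; G->plug->G->R->D->L->D->refl->E->L'->A->R'->E->plug->E
Char 6 ('B'): step: R->6, L=4; B->plug->A->R->E->L->F->refl->B->L'->G->R'->C->plug->C
Char 7 ('F'): step: R->7, L=4; F->plug->D->R->E->L->F->refl->B->L'->G->R'->C->plug->C
Char 8 ('F'): step: R->0, L->5 (L advanced); F->plug->D->R->A->L->G->refl->H->L'->G->R'->H->plug->H
Char 9 ('D'): step: R->1, L=5; D->plug->F->R->B->L->B->refl->F->L'->E->R'->A->plug->B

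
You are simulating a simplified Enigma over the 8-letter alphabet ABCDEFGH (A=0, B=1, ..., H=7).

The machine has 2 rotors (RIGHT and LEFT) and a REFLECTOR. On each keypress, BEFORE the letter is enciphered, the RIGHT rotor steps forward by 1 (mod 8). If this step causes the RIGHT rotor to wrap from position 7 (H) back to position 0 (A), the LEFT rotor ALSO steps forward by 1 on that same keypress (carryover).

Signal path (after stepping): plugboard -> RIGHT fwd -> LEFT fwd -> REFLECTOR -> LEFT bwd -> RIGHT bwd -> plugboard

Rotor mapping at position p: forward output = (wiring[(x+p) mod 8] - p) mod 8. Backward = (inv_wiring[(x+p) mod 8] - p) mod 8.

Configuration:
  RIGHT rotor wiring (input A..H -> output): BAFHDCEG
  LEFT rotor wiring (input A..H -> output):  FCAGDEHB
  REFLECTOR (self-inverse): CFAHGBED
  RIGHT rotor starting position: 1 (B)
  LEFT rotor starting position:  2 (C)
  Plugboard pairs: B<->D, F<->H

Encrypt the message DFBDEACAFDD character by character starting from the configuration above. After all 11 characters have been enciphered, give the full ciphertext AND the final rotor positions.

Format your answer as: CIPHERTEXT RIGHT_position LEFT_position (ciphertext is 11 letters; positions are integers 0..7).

Answer: FAHECGABBHC 4 3

Derivation:
Char 1 ('D'): step: R->2, L=2; D->plug->B->R->F->L->H->refl->D->L'->G->R'->H->plug->F
Char 2 ('F'): step: R->3, L=2; F->plug->H->R->C->L->B->refl->F->L'->E->R'->A->plug->A
Char 3 ('B'): step: R->4, L=2; B->plug->D->R->C->L->B->refl->F->L'->E->R'->F->plug->H
Char 4 ('D'): step: R->5, L=2; D->plug->B->R->H->L->A->refl->C->L'->D->R'->E->plug->E
Char 5 ('E'): step: R->6, L=2; E->plug->E->R->H->L->A->refl->C->L'->D->R'->C->plug->C
Char 6 ('A'): step: R->7, L=2; A->plug->A->R->H->L->A->refl->C->L'->D->R'->G->plug->G
Char 7 ('C'): step: R->0, L->3 (L advanced); C->plug->C->R->F->L->C->refl->A->L'->B->R'->A->plug->A
Char 8 ('A'): step: R->1, L=3; A->plug->A->R->H->L->F->refl->B->L'->C->R'->D->plug->B
Char 9 ('F'): step: R->2, L=3; F->plug->H->R->G->L->H->refl->D->L'->A->R'->D->plug->B
Char 10 ('D'): step: R->3, L=3; D->plug->B->R->A->L->D->refl->H->L'->G->R'->F->plug->H
Char 11 ('D'): step: R->4, L=3; D->plug->B->R->G->L->H->refl->D->L'->A->R'->C->plug->C
Final: ciphertext=FAHECGABBHC, RIGHT=4, LEFT=3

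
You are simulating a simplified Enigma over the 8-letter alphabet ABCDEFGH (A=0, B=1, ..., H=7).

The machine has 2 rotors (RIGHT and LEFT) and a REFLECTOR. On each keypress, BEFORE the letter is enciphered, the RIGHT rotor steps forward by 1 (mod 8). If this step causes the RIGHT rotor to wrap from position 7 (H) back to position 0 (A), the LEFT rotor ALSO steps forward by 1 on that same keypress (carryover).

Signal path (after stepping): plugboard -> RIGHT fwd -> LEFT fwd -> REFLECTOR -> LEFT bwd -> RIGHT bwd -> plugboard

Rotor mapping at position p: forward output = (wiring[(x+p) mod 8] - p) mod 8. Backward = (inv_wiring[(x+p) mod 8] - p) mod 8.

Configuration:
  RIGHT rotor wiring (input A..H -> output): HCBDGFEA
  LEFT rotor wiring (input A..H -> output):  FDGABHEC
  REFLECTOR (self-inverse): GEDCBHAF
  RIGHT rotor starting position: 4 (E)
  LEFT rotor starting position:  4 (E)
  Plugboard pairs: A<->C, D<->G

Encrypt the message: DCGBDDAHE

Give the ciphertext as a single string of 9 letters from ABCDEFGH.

Char 1 ('D'): step: R->5, L=4; D->plug->G->R->G->L->C->refl->D->L'->B->R'->H->plug->H
Char 2 ('C'): step: R->6, L=4; C->plug->A->R->G->L->C->refl->D->L'->B->R'->C->plug->A
Char 3 ('G'): step: R->7, L=4; G->plug->D->R->C->L->A->refl->G->L'->D->R'->C->plug->A
Char 4 ('B'): step: R->0, L->5 (L advanced); B->plug->B->R->C->L->F->refl->H->L'->B->R'->C->plug->A
Char 5 ('D'): step: R->1, L=5; D->plug->G->R->H->L->E->refl->B->L'->F->R'->D->plug->G
Char 6 ('D'): step: R->2, L=5; D->plug->G->R->F->L->B->refl->E->L'->H->R'->A->plug->C
Char 7 ('A'): step: R->3, L=5; A->plug->C->R->C->L->F->refl->H->L'->B->R'->D->plug->G
Char 8 ('H'): step: R->4, L=5; H->plug->H->R->H->L->E->refl->B->L'->F->R'->G->plug->D
Char 9 ('E'): step: R->5, L=5; E->plug->E->R->F->L->B->refl->E->L'->H->R'->B->plug->B

Answer: HAAAGCGDB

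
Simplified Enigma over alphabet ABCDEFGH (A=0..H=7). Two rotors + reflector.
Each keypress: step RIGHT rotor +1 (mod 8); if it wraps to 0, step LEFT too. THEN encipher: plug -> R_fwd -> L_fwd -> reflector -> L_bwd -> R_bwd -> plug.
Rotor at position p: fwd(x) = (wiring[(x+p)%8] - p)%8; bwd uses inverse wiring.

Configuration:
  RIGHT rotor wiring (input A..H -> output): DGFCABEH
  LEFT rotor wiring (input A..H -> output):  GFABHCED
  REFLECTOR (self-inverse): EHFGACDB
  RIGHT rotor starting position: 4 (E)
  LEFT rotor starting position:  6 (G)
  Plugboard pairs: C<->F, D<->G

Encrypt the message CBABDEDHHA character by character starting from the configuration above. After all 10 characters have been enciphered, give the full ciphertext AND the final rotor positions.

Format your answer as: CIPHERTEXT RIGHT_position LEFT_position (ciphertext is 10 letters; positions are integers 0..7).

Answer: DCHGHFGCED 6 7

Derivation:
Char 1 ('C'): step: R->5, L=6; C->plug->F->R->A->L->G->refl->D->L'->F->R'->G->plug->D
Char 2 ('B'): step: R->6, L=6; B->plug->B->R->B->L->F->refl->C->L'->E->R'->F->plug->C
Char 3 ('A'): step: R->7, L=6; A->plug->A->R->A->L->G->refl->D->L'->F->R'->H->plug->H
Char 4 ('B'): step: R->0, L->7 (L advanced); B->plug->B->R->G->L->D->refl->G->L'->C->R'->D->plug->G
Char 5 ('D'): step: R->1, L=7; D->plug->G->R->G->L->D->refl->G->L'->C->R'->H->plug->H
Char 6 ('E'): step: R->2, L=7; E->plug->E->R->C->L->G->refl->D->L'->G->R'->C->plug->F
Char 7 ('D'): step: R->3, L=7; D->plug->G->R->D->L->B->refl->H->L'->B->R'->D->plug->G
Char 8 ('H'): step: R->4, L=7; H->plug->H->R->G->L->D->refl->G->L'->C->R'->F->plug->C
Char 9 ('H'): step: R->5, L=7; H->plug->H->R->D->L->B->refl->H->L'->B->R'->E->plug->E
Char 10 ('A'): step: R->6, L=7; A->plug->A->R->G->L->D->refl->G->L'->C->R'->G->plug->D
Final: ciphertext=DCHGHFGCED, RIGHT=6, LEFT=7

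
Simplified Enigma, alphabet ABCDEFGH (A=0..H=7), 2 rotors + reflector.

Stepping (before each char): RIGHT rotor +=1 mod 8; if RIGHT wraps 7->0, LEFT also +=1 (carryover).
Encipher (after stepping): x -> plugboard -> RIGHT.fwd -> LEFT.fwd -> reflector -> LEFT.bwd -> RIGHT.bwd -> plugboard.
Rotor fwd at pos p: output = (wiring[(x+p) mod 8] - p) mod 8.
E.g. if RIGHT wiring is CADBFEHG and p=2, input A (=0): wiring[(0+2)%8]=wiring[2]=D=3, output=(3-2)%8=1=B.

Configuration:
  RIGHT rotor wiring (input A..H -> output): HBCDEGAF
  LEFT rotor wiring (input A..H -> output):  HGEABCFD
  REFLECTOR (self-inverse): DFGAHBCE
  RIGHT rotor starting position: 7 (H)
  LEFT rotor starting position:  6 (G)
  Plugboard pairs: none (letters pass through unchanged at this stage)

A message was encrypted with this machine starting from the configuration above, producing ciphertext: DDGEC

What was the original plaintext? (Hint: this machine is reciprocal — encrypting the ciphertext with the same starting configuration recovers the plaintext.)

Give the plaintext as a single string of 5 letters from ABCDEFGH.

Char 1 ('D'): step: R->0, L->7 (L advanced); D->plug->D->R->D->L->F->refl->B->L'->E->R'->E->plug->E
Char 2 ('D'): step: R->1, L=7; D->plug->D->R->D->L->F->refl->B->L'->E->R'->G->plug->G
Char 3 ('G'): step: R->2, L=7; G->plug->G->R->F->L->C->refl->G->L'->H->R'->H->plug->H
Char 4 ('E'): step: R->3, L=7; E->plug->E->R->C->L->H->refl->E->L'->A->R'->A->plug->A
Char 5 ('C'): step: R->4, L=7; C->plug->C->R->E->L->B->refl->F->L'->D->R'->E->plug->E

Answer: EGHAE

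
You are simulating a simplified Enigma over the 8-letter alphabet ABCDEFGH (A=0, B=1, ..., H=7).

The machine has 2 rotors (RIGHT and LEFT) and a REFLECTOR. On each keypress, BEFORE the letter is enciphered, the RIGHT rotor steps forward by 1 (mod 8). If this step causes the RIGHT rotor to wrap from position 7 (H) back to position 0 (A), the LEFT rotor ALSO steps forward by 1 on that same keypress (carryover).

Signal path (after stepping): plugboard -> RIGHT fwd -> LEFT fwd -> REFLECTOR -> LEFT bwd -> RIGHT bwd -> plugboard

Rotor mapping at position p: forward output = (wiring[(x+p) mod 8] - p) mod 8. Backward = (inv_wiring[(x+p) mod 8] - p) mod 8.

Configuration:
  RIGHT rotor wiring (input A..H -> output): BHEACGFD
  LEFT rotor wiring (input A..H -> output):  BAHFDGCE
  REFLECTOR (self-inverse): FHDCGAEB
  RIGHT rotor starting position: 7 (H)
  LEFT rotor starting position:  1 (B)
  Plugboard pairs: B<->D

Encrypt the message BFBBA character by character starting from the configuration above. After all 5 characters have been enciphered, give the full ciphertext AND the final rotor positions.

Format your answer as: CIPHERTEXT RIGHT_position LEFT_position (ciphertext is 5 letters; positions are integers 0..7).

Answer: CHCFD 4 2

Derivation:
Char 1 ('B'): step: R->0, L->2 (L advanced); B->plug->D->R->A->L->F->refl->A->L'->E->R'->C->plug->C
Char 2 ('F'): step: R->1, L=2; F->plug->F->R->E->L->A->refl->F->L'->A->R'->H->plug->H
Char 3 ('B'): step: R->2, L=2; B->plug->D->R->E->L->A->refl->F->L'->A->R'->C->plug->C
Char 4 ('B'): step: R->3, L=2; B->plug->D->R->C->L->B->refl->H->L'->G->R'->F->plug->F
Char 5 ('A'): step: R->4, L=2; A->plug->A->R->G->L->H->refl->B->L'->C->R'->B->plug->D
Final: ciphertext=CHCFD, RIGHT=4, LEFT=2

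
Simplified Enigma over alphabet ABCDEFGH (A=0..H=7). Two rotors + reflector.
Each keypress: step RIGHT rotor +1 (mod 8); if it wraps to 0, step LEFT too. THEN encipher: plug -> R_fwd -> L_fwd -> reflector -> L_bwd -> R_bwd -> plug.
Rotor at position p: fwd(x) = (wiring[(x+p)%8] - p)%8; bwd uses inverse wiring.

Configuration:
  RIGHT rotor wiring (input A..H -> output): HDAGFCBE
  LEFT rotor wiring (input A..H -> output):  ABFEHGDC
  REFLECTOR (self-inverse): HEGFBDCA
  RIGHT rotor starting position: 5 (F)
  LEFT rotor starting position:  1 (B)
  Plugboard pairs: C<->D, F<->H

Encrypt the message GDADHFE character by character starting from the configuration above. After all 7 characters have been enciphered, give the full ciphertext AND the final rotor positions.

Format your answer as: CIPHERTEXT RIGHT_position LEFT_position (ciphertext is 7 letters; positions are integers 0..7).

Char 1 ('G'): step: R->6, L=1; G->plug->G->R->H->L->H->refl->A->L'->A->R'->F->plug->H
Char 2 ('D'): step: R->7, L=1; D->plug->C->R->E->L->F->refl->D->L'->C->R'->H->plug->F
Char 3 ('A'): step: R->0, L->2 (L advanced); A->plug->A->R->H->L->H->refl->A->L'->F->R'->E->plug->E
Char 4 ('D'): step: R->1, L=2; D->plug->C->R->F->L->A->refl->H->L'->H->R'->B->plug->B
Char 5 ('H'): step: R->2, L=2; H->plug->F->R->C->L->F->refl->D->L'->A->R'->D->plug->C
Char 6 ('F'): step: R->3, L=2; F->plug->H->R->F->L->A->refl->H->L'->H->R'->C->plug->D
Char 7 ('E'): step: R->4, L=2; E->plug->E->R->D->L->E->refl->B->L'->E->R'->G->plug->G
Final: ciphertext=HFEBCDG, RIGHT=4, LEFT=2

Answer: HFEBCDG 4 2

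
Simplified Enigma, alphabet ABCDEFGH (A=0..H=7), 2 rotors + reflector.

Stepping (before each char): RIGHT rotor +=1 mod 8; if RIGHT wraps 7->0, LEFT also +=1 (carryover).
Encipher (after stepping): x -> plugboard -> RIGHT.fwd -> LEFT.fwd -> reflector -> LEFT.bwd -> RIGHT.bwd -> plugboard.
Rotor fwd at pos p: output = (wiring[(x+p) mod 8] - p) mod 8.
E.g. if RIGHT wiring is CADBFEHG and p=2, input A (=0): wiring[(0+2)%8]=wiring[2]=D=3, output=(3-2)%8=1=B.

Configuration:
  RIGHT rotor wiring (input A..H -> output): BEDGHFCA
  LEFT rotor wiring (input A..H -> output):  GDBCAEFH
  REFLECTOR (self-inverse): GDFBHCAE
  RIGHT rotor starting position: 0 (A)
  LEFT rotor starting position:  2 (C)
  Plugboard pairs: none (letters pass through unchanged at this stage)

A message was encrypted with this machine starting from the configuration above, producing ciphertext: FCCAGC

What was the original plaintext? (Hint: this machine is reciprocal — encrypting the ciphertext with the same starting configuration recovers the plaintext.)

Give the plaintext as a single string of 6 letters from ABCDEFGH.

Char 1 ('F'): step: R->1, L=2; F->plug->F->R->B->L->A->refl->G->L'->C->R'->B->plug->B
Char 2 ('C'): step: R->2, L=2; C->plug->C->R->F->L->F->refl->C->L'->D->R'->D->plug->D
Char 3 ('C'): step: R->3, L=2; C->plug->C->R->C->L->G->refl->A->L'->B->R'->G->plug->G
Char 4 ('A'): step: R->4, L=2; A->plug->A->R->D->L->C->refl->F->L'->F->R'->E->plug->E
Char 5 ('G'): step: R->5, L=2; G->plug->G->R->B->L->A->refl->G->L'->C->R'->H->plug->H
Char 6 ('C'): step: R->6, L=2; C->plug->C->R->D->L->C->refl->F->L'->F->R'->E->plug->E

Answer: BDGEHE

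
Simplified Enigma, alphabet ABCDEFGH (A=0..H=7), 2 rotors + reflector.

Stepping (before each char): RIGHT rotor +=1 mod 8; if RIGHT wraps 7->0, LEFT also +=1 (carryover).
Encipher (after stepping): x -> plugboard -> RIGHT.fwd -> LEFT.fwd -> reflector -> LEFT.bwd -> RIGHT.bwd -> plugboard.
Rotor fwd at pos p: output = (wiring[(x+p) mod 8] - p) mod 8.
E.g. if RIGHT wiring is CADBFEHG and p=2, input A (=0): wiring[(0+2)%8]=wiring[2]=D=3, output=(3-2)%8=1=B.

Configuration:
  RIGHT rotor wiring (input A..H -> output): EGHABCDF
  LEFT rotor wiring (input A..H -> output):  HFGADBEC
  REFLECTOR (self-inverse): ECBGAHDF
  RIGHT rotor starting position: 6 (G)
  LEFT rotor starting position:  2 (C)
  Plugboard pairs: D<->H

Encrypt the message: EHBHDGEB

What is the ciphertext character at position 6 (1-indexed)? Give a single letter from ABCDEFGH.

Char 1 ('E'): step: R->7, L=2; E->plug->E->R->B->L->G->refl->D->L'->H->R'->C->plug->C
Char 2 ('H'): step: R->0, L->3 (L advanced); H->plug->D->R->A->L->F->refl->H->L'->E->R'->A->plug->A
Char 3 ('B'): step: R->1, L=3; B->plug->B->R->G->L->C->refl->B->L'->D->R'->H->plug->D
Char 4 ('H'): step: R->2, L=3; H->plug->D->R->A->L->F->refl->H->L'->E->R'->H->plug->D
Char 5 ('D'): step: R->3, L=3; D->plug->H->R->E->L->H->refl->F->L'->A->R'->D->plug->H
Char 6 ('G'): step: R->4, L=3; G->plug->G->R->D->L->B->refl->C->L'->G->R'->B->plug->B

B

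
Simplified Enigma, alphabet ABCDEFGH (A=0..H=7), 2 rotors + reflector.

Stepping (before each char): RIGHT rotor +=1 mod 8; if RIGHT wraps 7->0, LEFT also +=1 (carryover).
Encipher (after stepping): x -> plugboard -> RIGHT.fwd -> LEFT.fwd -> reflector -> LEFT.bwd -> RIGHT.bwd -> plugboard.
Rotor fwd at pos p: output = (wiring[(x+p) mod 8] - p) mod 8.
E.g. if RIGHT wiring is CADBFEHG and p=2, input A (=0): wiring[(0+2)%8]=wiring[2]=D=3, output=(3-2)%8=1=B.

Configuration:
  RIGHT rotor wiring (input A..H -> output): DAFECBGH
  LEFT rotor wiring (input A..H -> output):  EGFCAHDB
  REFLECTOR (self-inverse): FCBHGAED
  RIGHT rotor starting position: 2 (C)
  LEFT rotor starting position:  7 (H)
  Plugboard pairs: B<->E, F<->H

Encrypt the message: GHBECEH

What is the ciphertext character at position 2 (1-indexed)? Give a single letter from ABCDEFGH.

Char 1 ('G'): step: R->3, L=7; G->plug->G->R->F->L->B->refl->C->L'->A->R'->F->plug->H
Char 2 ('H'): step: R->4, L=7; H->plug->F->R->E->L->D->refl->H->L'->C->R'->C->plug->C

C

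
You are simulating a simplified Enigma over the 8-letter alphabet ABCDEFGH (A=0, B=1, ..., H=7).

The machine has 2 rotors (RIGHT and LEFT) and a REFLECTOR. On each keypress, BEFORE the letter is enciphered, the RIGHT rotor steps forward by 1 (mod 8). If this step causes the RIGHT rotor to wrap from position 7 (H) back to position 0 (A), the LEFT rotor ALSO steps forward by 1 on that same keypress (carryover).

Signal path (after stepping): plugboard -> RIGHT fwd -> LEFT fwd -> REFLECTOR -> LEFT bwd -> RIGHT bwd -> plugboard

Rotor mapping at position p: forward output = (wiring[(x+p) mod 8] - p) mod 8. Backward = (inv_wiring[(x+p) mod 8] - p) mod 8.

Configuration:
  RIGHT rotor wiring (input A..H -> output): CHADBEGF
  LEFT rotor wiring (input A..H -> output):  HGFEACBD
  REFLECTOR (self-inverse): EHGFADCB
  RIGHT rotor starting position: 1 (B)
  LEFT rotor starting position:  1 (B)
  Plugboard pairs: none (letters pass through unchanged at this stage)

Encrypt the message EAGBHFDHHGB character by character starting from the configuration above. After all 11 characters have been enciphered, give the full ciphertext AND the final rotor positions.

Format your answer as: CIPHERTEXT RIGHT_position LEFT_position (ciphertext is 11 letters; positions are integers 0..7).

Answer: FEFDBCBCEHE 4 2

Derivation:
Char 1 ('E'): step: R->2, L=1; E->plug->E->R->E->L->B->refl->H->L'->D->R'->F->plug->F
Char 2 ('A'): step: R->3, L=1; A->plug->A->R->A->L->F->refl->D->L'->C->R'->E->plug->E
Char 3 ('G'): step: R->4, L=1; G->plug->G->R->E->L->B->refl->H->L'->D->R'->F->plug->F
Char 4 ('B'): step: R->5, L=1; B->plug->B->R->B->L->E->refl->A->L'->F->R'->D->plug->D
Char 5 ('H'): step: R->6, L=1; H->plug->H->R->G->L->C->refl->G->L'->H->R'->B->plug->B
Char 6 ('F'): step: R->7, L=1; F->plug->F->R->C->L->D->refl->F->L'->A->R'->C->plug->C
Char 7 ('D'): step: R->0, L->2 (L advanced); D->plug->D->R->D->L->A->refl->E->L'->H->R'->B->plug->B
Char 8 ('H'): step: R->1, L=2; H->plug->H->R->B->L->C->refl->G->L'->C->R'->C->plug->C
Char 9 ('H'): step: R->2, L=2; H->plug->H->R->F->L->B->refl->H->L'->E->R'->E->plug->E
Char 10 ('G'): step: R->3, L=2; G->plug->G->R->E->L->H->refl->B->L'->F->R'->H->plug->H
Char 11 ('B'): step: R->4, L=2; B->plug->B->R->A->L->D->refl->F->L'->G->R'->E->plug->E
Final: ciphertext=FEFDBCBCEHE, RIGHT=4, LEFT=2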